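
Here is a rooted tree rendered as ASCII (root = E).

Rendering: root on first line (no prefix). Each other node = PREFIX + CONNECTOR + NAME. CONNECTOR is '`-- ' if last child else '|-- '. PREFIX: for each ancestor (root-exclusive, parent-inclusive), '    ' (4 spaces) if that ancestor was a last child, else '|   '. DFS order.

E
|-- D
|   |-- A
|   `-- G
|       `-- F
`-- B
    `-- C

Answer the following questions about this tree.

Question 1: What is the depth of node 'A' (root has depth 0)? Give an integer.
Answer: 2

Derivation:
Path from root to A: E -> D -> A
Depth = number of edges = 2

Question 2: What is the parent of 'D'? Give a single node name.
Answer: E

Derivation:
Scan adjacency: D appears as child of E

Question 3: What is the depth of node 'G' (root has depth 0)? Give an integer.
Path from root to G: E -> D -> G
Depth = number of edges = 2

Answer: 2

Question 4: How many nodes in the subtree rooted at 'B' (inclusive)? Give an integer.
Subtree rooted at B contains: B, C
Count = 2

Answer: 2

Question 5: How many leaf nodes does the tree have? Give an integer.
Leaves (nodes with no children): A, C, F

Answer: 3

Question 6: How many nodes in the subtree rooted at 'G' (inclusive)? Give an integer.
Answer: 2

Derivation:
Subtree rooted at G contains: F, G
Count = 2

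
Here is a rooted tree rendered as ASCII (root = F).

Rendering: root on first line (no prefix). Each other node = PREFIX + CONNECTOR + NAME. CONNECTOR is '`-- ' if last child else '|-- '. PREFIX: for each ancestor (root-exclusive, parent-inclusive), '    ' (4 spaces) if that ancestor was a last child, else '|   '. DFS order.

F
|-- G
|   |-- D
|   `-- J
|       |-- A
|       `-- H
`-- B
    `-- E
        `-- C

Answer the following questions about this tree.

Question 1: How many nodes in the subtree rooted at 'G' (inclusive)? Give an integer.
Subtree rooted at G contains: A, D, G, H, J
Count = 5

Answer: 5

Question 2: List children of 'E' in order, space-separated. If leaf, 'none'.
Node E's children (from adjacency): C

Answer: C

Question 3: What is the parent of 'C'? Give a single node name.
Scan adjacency: C appears as child of E

Answer: E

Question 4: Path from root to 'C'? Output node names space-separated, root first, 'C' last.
Answer: F B E C

Derivation:
Walk down from root: F -> B -> E -> C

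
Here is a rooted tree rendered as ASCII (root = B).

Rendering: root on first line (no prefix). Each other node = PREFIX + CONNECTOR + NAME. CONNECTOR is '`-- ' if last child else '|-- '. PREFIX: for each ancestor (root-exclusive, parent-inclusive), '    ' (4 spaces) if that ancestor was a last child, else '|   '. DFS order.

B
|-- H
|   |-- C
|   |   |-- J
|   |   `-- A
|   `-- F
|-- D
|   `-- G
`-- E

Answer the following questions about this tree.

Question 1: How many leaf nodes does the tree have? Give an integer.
Leaves (nodes with no children): A, E, F, G, J

Answer: 5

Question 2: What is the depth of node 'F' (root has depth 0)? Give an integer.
Answer: 2

Derivation:
Path from root to F: B -> H -> F
Depth = number of edges = 2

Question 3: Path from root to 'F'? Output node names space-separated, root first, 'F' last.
Walk down from root: B -> H -> F

Answer: B H F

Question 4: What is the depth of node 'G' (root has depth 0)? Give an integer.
Answer: 2

Derivation:
Path from root to G: B -> D -> G
Depth = number of edges = 2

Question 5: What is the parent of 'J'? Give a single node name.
Answer: C

Derivation:
Scan adjacency: J appears as child of C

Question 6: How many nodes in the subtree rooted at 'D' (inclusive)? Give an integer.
Subtree rooted at D contains: D, G
Count = 2

Answer: 2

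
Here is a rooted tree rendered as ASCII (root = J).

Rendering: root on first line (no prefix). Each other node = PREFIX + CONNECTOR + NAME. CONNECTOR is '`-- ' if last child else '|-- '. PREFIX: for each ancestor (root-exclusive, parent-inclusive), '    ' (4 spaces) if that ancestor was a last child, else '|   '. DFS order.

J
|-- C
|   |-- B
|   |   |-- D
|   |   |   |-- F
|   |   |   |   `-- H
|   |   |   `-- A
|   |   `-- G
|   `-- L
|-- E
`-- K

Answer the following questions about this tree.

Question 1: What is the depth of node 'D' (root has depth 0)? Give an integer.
Answer: 3

Derivation:
Path from root to D: J -> C -> B -> D
Depth = number of edges = 3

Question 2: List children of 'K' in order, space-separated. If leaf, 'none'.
Node K's children (from adjacency): (leaf)

Answer: none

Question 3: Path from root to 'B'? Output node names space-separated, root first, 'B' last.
Answer: J C B

Derivation:
Walk down from root: J -> C -> B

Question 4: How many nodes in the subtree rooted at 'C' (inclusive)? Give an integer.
Subtree rooted at C contains: A, B, C, D, F, G, H, L
Count = 8

Answer: 8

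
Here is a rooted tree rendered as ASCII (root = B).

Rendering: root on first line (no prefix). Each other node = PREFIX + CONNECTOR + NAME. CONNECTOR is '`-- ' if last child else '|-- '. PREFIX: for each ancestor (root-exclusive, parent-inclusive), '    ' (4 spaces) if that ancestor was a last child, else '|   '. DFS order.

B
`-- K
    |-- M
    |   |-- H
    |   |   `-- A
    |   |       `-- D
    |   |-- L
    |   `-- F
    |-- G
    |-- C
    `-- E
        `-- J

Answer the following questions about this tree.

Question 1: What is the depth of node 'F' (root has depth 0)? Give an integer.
Answer: 3

Derivation:
Path from root to F: B -> K -> M -> F
Depth = number of edges = 3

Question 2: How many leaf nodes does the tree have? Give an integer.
Leaves (nodes with no children): C, D, F, G, J, L

Answer: 6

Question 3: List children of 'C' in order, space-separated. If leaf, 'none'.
Node C's children (from adjacency): (leaf)

Answer: none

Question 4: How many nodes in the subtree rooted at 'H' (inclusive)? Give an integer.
Answer: 3

Derivation:
Subtree rooted at H contains: A, D, H
Count = 3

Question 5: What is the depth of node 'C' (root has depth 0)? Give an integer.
Answer: 2

Derivation:
Path from root to C: B -> K -> C
Depth = number of edges = 2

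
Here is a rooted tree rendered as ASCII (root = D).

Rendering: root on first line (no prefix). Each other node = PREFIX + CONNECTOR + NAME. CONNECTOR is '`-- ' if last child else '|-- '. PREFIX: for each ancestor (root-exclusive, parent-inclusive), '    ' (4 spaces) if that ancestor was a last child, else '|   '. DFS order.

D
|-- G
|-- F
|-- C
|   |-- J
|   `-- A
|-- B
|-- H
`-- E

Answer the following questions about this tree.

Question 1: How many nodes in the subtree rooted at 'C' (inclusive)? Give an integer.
Subtree rooted at C contains: A, C, J
Count = 3

Answer: 3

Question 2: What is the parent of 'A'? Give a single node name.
Scan adjacency: A appears as child of C

Answer: C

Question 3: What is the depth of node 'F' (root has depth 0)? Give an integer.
Path from root to F: D -> F
Depth = number of edges = 1

Answer: 1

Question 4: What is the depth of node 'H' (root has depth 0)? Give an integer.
Answer: 1

Derivation:
Path from root to H: D -> H
Depth = number of edges = 1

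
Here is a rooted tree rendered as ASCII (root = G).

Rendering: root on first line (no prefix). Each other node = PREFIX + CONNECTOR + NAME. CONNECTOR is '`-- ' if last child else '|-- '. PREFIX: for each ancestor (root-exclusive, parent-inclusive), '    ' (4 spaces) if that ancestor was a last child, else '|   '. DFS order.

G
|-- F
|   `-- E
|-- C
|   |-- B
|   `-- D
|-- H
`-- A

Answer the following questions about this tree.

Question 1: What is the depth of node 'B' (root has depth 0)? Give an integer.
Answer: 2

Derivation:
Path from root to B: G -> C -> B
Depth = number of edges = 2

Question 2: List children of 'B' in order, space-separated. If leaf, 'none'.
Answer: none

Derivation:
Node B's children (from adjacency): (leaf)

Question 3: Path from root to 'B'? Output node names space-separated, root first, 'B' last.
Answer: G C B

Derivation:
Walk down from root: G -> C -> B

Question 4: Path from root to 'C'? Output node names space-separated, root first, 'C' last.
Answer: G C

Derivation:
Walk down from root: G -> C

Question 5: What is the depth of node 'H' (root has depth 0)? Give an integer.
Answer: 1

Derivation:
Path from root to H: G -> H
Depth = number of edges = 1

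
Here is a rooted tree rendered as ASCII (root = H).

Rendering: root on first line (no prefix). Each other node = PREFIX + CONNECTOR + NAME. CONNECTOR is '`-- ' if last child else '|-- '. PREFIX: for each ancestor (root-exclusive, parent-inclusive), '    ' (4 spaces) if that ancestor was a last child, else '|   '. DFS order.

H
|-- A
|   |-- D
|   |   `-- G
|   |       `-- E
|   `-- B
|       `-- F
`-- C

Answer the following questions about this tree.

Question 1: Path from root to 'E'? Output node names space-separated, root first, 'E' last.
Walk down from root: H -> A -> D -> G -> E

Answer: H A D G E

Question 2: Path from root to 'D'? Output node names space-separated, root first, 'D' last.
Answer: H A D

Derivation:
Walk down from root: H -> A -> D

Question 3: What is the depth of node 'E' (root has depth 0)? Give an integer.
Answer: 4

Derivation:
Path from root to E: H -> A -> D -> G -> E
Depth = number of edges = 4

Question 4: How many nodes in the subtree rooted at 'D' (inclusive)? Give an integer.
Answer: 3

Derivation:
Subtree rooted at D contains: D, E, G
Count = 3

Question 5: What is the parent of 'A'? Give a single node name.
Scan adjacency: A appears as child of H

Answer: H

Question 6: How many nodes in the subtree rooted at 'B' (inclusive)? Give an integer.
Subtree rooted at B contains: B, F
Count = 2

Answer: 2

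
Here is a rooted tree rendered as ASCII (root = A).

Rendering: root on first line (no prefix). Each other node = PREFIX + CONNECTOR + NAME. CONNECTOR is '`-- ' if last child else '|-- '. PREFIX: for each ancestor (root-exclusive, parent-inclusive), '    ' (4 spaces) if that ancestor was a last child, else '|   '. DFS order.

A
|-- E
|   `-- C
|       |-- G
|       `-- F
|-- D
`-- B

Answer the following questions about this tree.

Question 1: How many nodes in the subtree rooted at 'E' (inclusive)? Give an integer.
Answer: 4

Derivation:
Subtree rooted at E contains: C, E, F, G
Count = 4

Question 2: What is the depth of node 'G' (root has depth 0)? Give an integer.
Path from root to G: A -> E -> C -> G
Depth = number of edges = 3

Answer: 3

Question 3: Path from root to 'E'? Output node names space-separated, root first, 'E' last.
Answer: A E

Derivation:
Walk down from root: A -> E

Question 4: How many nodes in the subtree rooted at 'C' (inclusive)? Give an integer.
Answer: 3

Derivation:
Subtree rooted at C contains: C, F, G
Count = 3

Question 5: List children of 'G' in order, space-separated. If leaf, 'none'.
Answer: none

Derivation:
Node G's children (from adjacency): (leaf)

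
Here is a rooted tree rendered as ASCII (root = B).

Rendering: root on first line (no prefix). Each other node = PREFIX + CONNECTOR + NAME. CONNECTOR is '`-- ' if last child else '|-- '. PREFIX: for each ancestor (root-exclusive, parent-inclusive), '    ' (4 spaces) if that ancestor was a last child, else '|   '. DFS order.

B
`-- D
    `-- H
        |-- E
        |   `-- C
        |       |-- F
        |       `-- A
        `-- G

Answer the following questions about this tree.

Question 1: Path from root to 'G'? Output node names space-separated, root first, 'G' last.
Walk down from root: B -> D -> H -> G

Answer: B D H G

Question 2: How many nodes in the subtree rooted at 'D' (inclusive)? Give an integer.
Answer: 7

Derivation:
Subtree rooted at D contains: A, C, D, E, F, G, H
Count = 7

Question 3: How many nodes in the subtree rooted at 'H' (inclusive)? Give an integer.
Answer: 6

Derivation:
Subtree rooted at H contains: A, C, E, F, G, H
Count = 6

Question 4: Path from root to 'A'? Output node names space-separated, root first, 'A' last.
Walk down from root: B -> D -> H -> E -> C -> A

Answer: B D H E C A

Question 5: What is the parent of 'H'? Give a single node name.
Scan adjacency: H appears as child of D

Answer: D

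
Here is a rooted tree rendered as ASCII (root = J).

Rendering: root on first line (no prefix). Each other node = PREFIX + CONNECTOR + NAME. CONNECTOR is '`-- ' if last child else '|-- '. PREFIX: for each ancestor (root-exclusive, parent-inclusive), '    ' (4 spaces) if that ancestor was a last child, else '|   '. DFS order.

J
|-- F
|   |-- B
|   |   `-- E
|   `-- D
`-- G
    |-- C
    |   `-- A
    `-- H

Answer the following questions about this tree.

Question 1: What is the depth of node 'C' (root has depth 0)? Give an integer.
Path from root to C: J -> G -> C
Depth = number of edges = 2

Answer: 2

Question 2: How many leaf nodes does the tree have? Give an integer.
Leaves (nodes with no children): A, D, E, H

Answer: 4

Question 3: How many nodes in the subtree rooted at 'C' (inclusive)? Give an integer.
Answer: 2

Derivation:
Subtree rooted at C contains: A, C
Count = 2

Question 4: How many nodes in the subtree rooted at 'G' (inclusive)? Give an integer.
Subtree rooted at G contains: A, C, G, H
Count = 4

Answer: 4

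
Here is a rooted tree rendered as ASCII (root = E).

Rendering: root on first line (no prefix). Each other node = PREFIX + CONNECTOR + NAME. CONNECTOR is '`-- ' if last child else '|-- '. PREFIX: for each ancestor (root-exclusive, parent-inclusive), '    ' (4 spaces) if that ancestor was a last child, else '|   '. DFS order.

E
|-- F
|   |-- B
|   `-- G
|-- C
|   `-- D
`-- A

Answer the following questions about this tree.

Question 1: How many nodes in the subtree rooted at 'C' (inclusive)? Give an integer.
Answer: 2

Derivation:
Subtree rooted at C contains: C, D
Count = 2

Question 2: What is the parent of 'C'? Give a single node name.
Scan adjacency: C appears as child of E

Answer: E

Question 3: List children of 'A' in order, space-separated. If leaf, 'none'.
Node A's children (from adjacency): (leaf)

Answer: none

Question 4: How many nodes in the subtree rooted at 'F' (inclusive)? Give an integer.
Subtree rooted at F contains: B, F, G
Count = 3

Answer: 3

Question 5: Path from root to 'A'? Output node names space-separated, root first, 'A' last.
Answer: E A

Derivation:
Walk down from root: E -> A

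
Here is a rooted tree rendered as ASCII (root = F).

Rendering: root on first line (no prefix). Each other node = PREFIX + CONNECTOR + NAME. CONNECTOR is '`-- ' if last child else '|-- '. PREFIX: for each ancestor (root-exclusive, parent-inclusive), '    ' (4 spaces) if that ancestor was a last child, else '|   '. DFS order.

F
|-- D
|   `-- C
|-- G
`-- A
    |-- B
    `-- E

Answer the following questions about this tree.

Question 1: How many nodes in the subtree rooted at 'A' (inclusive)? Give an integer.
Answer: 3

Derivation:
Subtree rooted at A contains: A, B, E
Count = 3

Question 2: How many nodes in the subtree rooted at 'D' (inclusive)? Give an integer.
Subtree rooted at D contains: C, D
Count = 2

Answer: 2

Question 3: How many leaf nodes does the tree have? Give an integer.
Leaves (nodes with no children): B, C, E, G

Answer: 4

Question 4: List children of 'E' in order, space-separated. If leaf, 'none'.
Node E's children (from adjacency): (leaf)

Answer: none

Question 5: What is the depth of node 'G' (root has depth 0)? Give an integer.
Answer: 1

Derivation:
Path from root to G: F -> G
Depth = number of edges = 1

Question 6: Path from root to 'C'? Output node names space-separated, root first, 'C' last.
Answer: F D C

Derivation:
Walk down from root: F -> D -> C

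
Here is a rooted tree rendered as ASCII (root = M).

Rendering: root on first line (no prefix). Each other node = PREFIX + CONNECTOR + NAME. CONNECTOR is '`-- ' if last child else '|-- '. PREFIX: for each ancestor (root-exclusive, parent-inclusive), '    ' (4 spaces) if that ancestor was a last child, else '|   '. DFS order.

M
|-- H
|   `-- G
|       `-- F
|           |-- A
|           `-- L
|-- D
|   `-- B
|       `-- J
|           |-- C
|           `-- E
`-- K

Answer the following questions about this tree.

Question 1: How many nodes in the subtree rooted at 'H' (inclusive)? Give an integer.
Answer: 5

Derivation:
Subtree rooted at H contains: A, F, G, H, L
Count = 5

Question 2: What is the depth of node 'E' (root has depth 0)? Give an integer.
Answer: 4

Derivation:
Path from root to E: M -> D -> B -> J -> E
Depth = number of edges = 4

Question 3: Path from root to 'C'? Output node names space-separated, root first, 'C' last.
Walk down from root: M -> D -> B -> J -> C

Answer: M D B J C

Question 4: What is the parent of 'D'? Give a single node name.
Scan adjacency: D appears as child of M

Answer: M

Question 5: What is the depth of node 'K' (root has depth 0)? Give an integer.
Path from root to K: M -> K
Depth = number of edges = 1

Answer: 1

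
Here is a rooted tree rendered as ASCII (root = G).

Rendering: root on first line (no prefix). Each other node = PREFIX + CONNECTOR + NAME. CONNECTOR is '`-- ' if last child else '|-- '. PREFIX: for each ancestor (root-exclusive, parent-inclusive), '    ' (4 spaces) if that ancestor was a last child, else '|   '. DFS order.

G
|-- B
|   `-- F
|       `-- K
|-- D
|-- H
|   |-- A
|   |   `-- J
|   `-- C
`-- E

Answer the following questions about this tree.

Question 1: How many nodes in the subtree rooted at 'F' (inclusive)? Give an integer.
Answer: 2

Derivation:
Subtree rooted at F contains: F, K
Count = 2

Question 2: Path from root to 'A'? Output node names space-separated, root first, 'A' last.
Walk down from root: G -> H -> A

Answer: G H A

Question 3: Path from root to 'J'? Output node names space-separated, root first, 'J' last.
Walk down from root: G -> H -> A -> J

Answer: G H A J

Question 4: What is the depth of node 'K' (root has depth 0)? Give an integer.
Path from root to K: G -> B -> F -> K
Depth = number of edges = 3

Answer: 3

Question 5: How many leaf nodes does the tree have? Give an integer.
Leaves (nodes with no children): C, D, E, J, K

Answer: 5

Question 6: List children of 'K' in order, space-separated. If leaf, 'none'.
Node K's children (from adjacency): (leaf)

Answer: none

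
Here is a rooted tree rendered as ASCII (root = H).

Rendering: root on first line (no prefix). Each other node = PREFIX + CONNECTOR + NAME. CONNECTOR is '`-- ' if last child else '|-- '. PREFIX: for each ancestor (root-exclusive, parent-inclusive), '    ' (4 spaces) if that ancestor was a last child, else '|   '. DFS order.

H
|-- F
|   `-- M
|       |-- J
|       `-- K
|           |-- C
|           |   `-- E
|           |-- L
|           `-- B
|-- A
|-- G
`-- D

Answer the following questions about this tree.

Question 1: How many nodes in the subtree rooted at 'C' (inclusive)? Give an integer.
Subtree rooted at C contains: C, E
Count = 2

Answer: 2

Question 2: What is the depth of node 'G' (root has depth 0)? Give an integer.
Path from root to G: H -> G
Depth = number of edges = 1

Answer: 1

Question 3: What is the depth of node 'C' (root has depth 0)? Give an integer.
Path from root to C: H -> F -> M -> K -> C
Depth = number of edges = 4

Answer: 4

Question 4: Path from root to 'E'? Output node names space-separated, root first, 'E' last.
Answer: H F M K C E

Derivation:
Walk down from root: H -> F -> M -> K -> C -> E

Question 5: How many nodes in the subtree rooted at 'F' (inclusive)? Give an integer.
Subtree rooted at F contains: B, C, E, F, J, K, L, M
Count = 8

Answer: 8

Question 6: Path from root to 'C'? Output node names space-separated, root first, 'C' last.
Walk down from root: H -> F -> M -> K -> C

Answer: H F M K C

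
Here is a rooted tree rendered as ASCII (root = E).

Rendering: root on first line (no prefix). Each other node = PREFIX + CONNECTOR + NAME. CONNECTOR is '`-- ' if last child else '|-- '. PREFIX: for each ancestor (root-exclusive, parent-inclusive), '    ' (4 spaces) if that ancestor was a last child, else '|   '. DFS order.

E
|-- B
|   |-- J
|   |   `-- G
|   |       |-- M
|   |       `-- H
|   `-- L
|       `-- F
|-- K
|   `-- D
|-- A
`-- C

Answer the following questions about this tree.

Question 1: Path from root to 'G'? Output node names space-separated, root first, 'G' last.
Answer: E B J G

Derivation:
Walk down from root: E -> B -> J -> G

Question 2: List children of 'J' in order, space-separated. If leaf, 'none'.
Node J's children (from adjacency): G

Answer: G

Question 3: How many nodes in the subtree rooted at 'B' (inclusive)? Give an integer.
Answer: 7

Derivation:
Subtree rooted at B contains: B, F, G, H, J, L, M
Count = 7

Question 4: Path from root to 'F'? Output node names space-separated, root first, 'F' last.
Walk down from root: E -> B -> L -> F

Answer: E B L F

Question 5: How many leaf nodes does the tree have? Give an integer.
Answer: 6

Derivation:
Leaves (nodes with no children): A, C, D, F, H, M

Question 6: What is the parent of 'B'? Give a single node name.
Answer: E

Derivation:
Scan adjacency: B appears as child of E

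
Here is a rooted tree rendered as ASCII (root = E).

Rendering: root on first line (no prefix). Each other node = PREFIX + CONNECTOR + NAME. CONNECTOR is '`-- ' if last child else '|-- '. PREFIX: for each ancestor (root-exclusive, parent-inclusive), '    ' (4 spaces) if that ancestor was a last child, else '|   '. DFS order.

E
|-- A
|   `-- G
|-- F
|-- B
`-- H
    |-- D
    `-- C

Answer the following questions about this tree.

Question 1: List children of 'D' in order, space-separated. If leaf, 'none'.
Answer: none

Derivation:
Node D's children (from adjacency): (leaf)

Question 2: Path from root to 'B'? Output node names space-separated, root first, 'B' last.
Walk down from root: E -> B

Answer: E B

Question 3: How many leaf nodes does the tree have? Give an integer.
Leaves (nodes with no children): B, C, D, F, G

Answer: 5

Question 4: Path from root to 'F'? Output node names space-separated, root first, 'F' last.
Walk down from root: E -> F

Answer: E F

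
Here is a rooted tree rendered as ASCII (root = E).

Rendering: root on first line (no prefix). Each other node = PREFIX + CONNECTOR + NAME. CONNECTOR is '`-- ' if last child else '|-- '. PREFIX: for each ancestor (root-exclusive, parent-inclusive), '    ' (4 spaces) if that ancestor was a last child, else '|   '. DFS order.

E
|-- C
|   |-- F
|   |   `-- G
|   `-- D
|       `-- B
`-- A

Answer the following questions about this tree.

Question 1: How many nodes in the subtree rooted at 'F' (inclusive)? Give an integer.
Subtree rooted at F contains: F, G
Count = 2

Answer: 2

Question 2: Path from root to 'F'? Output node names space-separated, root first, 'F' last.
Walk down from root: E -> C -> F

Answer: E C F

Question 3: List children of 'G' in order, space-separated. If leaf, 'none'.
Answer: none

Derivation:
Node G's children (from adjacency): (leaf)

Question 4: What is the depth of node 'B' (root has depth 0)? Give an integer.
Path from root to B: E -> C -> D -> B
Depth = number of edges = 3

Answer: 3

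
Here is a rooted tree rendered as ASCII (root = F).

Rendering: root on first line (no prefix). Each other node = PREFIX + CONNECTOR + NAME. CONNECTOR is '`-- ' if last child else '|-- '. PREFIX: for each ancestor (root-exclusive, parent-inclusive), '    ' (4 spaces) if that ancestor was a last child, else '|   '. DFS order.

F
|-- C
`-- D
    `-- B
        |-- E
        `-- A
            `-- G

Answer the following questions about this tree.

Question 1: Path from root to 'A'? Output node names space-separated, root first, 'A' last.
Answer: F D B A

Derivation:
Walk down from root: F -> D -> B -> A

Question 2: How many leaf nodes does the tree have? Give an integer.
Leaves (nodes with no children): C, E, G

Answer: 3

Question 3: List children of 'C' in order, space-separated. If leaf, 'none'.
Node C's children (from adjacency): (leaf)

Answer: none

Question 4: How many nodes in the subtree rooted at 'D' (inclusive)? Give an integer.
Subtree rooted at D contains: A, B, D, E, G
Count = 5

Answer: 5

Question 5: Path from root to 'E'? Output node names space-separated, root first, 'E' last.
Answer: F D B E

Derivation:
Walk down from root: F -> D -> B -> E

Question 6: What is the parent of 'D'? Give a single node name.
Answer: F

Derivation:
Scan adjacency: D appears as child of F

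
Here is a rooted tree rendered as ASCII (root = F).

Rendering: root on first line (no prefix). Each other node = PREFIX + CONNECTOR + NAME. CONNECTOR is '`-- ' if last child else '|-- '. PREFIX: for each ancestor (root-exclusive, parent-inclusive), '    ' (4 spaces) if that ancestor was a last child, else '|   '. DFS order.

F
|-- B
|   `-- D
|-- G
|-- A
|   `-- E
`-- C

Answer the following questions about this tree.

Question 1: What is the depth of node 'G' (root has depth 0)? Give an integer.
Answer: 1

Derivation:
Path from root to G: F -> G
Depth = number of edges = 1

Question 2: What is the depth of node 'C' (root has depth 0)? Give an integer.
Answer: 1

Derivation:
Path from root to C: F -> C
Depth = number of edges = 1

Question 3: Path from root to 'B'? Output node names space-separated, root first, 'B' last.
Walk down from root: F -> B

Answer: F B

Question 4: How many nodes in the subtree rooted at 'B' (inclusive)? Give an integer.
Subtree rooted at B contains: B, D
Count = 2

Answer: 2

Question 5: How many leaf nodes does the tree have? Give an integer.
Answer: 4

Derivation:
Leaves (nodes with no children): C, D, E, G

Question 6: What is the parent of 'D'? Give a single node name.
Answer: B

Derivation:
Scan adjacency: D appears as child of B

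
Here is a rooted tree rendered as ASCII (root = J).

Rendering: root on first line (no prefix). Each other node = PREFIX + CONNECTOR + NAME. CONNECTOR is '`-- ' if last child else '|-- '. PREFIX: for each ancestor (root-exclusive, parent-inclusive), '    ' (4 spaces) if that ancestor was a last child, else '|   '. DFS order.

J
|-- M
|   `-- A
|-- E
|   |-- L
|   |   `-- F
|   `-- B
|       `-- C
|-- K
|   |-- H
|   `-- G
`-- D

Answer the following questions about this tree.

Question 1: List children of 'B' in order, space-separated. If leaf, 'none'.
Node B's children (from adjacency): C

Answer: C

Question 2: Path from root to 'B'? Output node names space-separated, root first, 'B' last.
Walk down from root: J -> E -> B

Answer: J E B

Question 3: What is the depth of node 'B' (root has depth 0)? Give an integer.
Answer: 2

Derivation:
Path from root to B: J -> E -> B
Depth = number of edges = 2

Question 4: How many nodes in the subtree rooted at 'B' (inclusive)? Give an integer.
Answer: 2

Derivation:
Subtree rooted at B contains: B, C
Count = 2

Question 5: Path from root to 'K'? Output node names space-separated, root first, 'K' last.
Walk down from root: J -> K

Answer: J K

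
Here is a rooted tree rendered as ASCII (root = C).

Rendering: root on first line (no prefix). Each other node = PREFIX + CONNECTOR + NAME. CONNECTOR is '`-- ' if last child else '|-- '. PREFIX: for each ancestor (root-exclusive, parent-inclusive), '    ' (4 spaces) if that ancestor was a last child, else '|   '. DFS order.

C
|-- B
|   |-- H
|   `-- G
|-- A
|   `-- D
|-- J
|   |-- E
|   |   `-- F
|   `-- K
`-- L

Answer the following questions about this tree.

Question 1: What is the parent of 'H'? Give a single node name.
Answer: B

Derivation:
Scan adjacency: H appears as child of B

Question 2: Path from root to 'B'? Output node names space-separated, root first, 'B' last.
Walk down from root: C -> B

Answer: C B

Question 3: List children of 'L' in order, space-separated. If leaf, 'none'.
Node L's children (from adjacency): (leaf)

Answer: none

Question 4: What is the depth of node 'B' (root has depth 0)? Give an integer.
Answer: 1

Derivation:
Path from root to B: C -> B
Depth = number of edges = 1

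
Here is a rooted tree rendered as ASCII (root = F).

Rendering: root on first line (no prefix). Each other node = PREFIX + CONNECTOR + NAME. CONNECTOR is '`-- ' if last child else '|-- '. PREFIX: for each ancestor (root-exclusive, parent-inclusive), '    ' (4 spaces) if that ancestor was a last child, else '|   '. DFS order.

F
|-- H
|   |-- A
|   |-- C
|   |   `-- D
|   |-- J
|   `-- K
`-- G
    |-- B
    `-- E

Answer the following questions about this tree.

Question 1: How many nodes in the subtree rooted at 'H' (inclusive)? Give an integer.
Answer: 6

Derivation:
Subtree rooted at H contains: A, C, D, H, J, K
Count = 6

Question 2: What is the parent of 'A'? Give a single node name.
Answer: H

Derivation:
Scan adjacency: A appears as child of H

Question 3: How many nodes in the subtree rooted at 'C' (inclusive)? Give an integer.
Answer: 2

Derivation:
Subtree rooted at C contains: C, D
Count = 2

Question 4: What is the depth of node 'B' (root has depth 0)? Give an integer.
Path from root to B: F -> G -> B
Depth = number of edges = 2

Answer: 2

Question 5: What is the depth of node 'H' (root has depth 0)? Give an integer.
Answer: 1

Derivation:
Path from root to H: F -> H
Depth = number of edges = 1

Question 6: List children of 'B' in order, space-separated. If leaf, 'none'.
Node B's children (from adjacency): (leaf)

Answer: none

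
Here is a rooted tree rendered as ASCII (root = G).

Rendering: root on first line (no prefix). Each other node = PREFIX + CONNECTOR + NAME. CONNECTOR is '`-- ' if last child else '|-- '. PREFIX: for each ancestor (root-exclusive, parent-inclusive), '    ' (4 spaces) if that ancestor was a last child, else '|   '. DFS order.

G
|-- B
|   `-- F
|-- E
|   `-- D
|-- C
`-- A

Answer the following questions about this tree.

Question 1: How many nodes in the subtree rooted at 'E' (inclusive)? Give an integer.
Subtree rooted at E contains: D, E
Count = 2

Answer: 2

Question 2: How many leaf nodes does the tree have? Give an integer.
Answer: 4

Derivation:
Leaves (nodes with no children): A, C, D, F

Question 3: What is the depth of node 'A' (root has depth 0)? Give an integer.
Answer: 1

Derivation:
Path from root to A: G -> A
Depth = number of edges = 1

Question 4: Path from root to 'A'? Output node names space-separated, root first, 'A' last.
Answer: G A

Derivation:
Walk down from root: G -> A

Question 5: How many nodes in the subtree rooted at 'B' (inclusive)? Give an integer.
Subtree rooted at B contains: B, F
Count = 2

Answer: 2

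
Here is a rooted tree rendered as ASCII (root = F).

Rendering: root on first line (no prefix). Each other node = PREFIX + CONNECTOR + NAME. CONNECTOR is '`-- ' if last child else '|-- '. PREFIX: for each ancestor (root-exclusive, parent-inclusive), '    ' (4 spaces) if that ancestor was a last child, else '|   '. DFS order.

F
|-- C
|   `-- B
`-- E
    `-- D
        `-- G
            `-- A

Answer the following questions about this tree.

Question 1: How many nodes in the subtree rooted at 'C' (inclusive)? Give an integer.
Subtree rooted at C contains: B, C
Count = 2

Answer: 2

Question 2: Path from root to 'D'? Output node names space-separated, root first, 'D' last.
Walk down from root: F -> E -> D

Answer: F E D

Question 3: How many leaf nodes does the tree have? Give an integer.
Answer: 2

Derivation:
Leaves (nodes with no children): A, B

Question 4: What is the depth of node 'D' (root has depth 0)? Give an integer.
Answer: 2

Derivation:
Path from root to D: F -> E -> D
Depth = number of edges = 2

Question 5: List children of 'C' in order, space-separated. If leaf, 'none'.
Answer: B

Derivation:
Node C's children (from adjacency): B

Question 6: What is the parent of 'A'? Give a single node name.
Answer: G

Derivation:
Scan adjacency: A appears as child of G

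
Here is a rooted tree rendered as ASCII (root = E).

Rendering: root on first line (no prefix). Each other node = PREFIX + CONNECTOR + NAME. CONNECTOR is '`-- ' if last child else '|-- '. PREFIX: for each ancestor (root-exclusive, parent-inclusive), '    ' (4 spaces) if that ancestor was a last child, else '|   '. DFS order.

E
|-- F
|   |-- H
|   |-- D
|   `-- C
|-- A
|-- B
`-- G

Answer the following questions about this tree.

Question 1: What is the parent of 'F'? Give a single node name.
Answer: E

Derivation:
Scan adjacency: F appears as child of E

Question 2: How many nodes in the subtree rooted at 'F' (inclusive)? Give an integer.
Answer: 4

Derivation:
Subtree rooted at F contains: C, D, F, H
Count = 4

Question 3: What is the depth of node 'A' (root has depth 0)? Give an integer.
Path from root to A: E -> A
Depth = number of edges = 1

Answer: 1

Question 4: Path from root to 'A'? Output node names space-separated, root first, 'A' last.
Answer: E A

Derivation:
Walk down from root: E -> A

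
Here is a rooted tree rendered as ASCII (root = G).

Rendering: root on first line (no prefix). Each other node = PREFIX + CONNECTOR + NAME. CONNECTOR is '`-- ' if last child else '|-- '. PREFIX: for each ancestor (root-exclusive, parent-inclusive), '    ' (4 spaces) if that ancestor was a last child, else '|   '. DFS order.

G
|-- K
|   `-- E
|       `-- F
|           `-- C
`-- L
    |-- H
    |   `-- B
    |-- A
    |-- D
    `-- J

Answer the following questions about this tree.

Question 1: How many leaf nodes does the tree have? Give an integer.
Leaves (nodes with no children): A, B, C, D, J

Answer: 5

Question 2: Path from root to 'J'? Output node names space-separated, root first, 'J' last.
Walk down from root: G -> L -> J

Answer: G L J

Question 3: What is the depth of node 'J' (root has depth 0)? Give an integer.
Answer: 2

Derivation:
Path from root to J: G -> L -> J
Depth = number of edges = 2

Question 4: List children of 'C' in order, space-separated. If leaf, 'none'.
Answer: none

Derivation:
Node C's children (from adjacency): (leaf)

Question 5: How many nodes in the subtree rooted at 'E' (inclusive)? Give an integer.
Subtree rooted at E contains: C, E, F
Count = 3

Answer: 3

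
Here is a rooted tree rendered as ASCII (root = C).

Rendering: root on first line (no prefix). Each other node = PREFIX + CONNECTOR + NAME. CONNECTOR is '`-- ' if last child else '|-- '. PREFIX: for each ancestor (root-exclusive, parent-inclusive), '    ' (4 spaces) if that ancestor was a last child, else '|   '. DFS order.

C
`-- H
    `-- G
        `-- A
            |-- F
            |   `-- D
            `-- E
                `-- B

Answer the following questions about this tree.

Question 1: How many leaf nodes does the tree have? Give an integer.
Answer: 2

Derivation:
Leaves (nodes with no children): B, D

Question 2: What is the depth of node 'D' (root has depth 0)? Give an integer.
Answer: 5

Derivation:
Path from root to D: C -> H -> G -> A -> F -> D
Depth = number of edges = 5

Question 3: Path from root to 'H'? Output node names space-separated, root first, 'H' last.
Walk down from root: C -> H

Answer: C H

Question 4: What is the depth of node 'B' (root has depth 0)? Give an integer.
Path from root to B: C -> H -> G -> A -> E -> B
Depth = number of edges = 5

Answer: 5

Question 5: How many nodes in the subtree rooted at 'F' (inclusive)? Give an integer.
Answer: 2

Derivation:
Subtree rooted at F contains: D, F
Count = 2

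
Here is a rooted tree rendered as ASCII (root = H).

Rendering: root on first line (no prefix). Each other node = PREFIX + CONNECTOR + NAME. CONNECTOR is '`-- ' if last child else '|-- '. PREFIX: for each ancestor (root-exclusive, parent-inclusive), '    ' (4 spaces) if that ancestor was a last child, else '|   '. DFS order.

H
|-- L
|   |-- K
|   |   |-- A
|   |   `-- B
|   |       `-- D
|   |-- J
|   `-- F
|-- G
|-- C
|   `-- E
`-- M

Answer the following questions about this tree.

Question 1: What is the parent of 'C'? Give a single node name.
Answer: H

Derivation:
Scan adjacency: C appears as child of H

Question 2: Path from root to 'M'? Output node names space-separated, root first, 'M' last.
Answer: H M

Derivation:
Walk down from root: H -> M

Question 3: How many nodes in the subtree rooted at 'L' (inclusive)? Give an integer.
Answer: 7

Derivation:
Subtree rooted at L contains: A, B, D, F, J, K, L
Count = 7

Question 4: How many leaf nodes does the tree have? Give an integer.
Answer: 7

Derivation:
Leaves (nodes with no children): A, D, E, F, G, J, M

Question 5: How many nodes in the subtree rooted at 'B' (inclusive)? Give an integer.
Subtree rooted at B contains: B, D
Count = 2

Answer: 2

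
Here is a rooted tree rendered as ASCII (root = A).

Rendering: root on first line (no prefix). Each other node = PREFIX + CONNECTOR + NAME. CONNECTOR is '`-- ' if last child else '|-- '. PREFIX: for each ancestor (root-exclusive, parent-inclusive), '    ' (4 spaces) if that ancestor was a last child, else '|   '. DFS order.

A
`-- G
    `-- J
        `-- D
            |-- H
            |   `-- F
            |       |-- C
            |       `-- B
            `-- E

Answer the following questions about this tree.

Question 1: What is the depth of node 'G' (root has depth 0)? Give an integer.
Answer: 1

Derivation:
Path from root to G: A -> G
Depth = number of edges = 1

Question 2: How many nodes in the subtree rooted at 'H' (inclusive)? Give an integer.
Subtree rooted at H contains: B, C, F, H
Count = 4

Answer: 4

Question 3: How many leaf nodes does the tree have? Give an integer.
Answer: 3

Derivation:
Leaves (nodes with no children): B, C, E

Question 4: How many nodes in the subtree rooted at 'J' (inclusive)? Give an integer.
Subtree rooted at J contains: B, C, D, E, F, H, J
Count = 7

Answer: 7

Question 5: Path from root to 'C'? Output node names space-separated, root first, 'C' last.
Answer: A G J D H F C

Derivation:
Walk down from root: A -> G -> J -> D -> H -> F -> C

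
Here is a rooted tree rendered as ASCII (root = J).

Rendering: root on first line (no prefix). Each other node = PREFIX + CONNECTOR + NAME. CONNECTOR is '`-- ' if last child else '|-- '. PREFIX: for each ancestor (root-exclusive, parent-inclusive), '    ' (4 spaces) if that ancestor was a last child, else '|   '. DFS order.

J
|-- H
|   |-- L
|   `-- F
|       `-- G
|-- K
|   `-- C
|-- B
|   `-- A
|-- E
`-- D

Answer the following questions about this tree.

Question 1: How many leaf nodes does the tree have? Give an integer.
Leaves (nodes with no children): A, C, D, E, G, L

Answer: 6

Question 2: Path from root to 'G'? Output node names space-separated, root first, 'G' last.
Answer: J H F G

Derivation:
Walk down from root: J -> H -> F -> G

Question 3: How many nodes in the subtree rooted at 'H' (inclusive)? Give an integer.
Subtree rooted at H contains: F, G, H, L
Count = 4

Answer: 4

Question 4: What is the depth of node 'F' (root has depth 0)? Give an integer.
Path from root to F: J -> H -> F
Depth = number of edges = 2

Answer: 2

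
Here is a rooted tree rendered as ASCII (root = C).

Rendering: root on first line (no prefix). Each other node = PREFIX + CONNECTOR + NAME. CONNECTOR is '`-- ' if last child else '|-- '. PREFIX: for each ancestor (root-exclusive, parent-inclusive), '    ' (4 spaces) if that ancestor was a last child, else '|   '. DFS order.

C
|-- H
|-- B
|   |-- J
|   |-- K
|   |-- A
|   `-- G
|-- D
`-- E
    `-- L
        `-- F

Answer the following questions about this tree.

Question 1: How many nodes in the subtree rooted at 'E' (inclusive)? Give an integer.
Subtree rooted at E contains: E, F, L
Count = 3

Answer: 3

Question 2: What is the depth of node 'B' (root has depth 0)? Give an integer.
Answer: 1

Derivation:
Path from root to B: C -> B
Depth = number of edges = 1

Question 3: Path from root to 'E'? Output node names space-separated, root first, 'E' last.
Walk down from root: C -> E

Answer: C E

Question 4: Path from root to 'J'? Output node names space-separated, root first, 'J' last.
Answer: C B J

Derivation:
Walk down from root: C -> B -> J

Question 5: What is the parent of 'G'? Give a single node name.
Scan adjacency: G appears as child of B

Answer: B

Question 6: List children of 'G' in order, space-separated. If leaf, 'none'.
Answer: none

Derivation:
Node G's children (from adjacency): (leaf)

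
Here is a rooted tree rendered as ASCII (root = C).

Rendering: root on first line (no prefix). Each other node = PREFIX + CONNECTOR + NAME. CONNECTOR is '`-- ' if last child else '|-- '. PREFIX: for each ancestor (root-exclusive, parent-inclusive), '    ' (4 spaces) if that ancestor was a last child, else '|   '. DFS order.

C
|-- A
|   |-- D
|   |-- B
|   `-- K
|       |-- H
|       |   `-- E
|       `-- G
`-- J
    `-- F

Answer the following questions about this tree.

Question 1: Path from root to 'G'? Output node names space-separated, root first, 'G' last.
Answer: C A K G

Derivation:
Walk down from root: C -> A -> K -> G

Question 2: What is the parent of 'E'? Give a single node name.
Answer: H

Derivation:
Scan adjacency: E appears as child of H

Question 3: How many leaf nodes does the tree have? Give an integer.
Answer: 5

Derivation:
Leaves (nodes with no children): B, D, E, F, G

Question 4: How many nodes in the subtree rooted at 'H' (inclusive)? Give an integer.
Answer: 2

Derivation:
Subtree rooted at H contains: E, H
Count = 2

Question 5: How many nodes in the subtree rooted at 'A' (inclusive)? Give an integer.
Subtree rooted at A contains: A, B, D, E, G, H, K
Count = 7

Answer: 7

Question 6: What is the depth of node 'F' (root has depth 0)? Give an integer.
Answer: 2

Derivation:
Path from root to F: C -> J -> F
Depth = number of edges = 2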